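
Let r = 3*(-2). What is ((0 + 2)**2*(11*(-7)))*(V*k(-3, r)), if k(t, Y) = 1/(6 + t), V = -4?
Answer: 1232/3 ≈ 410.67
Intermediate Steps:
r = -6
((0 + 2)**2*(11*(-7)))*(V*k(-3, r)) = ((0 + 2)**2*(11*(-7)))*(-4/(6 - 3)) = (2**2*(-77))*(-4/3) = (4*(-77))*(-4*1/3) = -308*(-4/3) = 1232/3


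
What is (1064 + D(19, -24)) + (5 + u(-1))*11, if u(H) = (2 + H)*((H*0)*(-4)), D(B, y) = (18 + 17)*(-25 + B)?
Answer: 909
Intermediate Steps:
D(B, y) = -875 + 35*B (D(B, y) = 35*(-25 + B) = -875 + 35*B)
u(H) = 0 (u(H) = (2 + H)*(0*(-4)) = (2 + H)*0 = 0)
(1064 + D(19, -24)) + (5 + u(-1))*11 = (1064 + (-875 + 35*19)) + (5 + 0)*11 = (1064 + (-875 + 665)) + 5*11 = (1064 - 210) + 55 = 854 + 55 = 909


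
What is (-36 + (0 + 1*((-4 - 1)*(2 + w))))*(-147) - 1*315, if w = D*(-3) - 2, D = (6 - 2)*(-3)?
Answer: 31437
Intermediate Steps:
D = -12 (D = 4*(-3) = -12)
w = 34 (w = -12*(-3) - 2 = 36 - 2 = 34)
(-36 + (0 + 1*((-4 - 1)*(2 + w))))*(-147) - 1*315 = (-36 + (0 + 1*((-4 - 1)*(2 + 34))))*(-147) - 1*315 = (-36 + (0 + 1*(-5*36)))*(-147) - 315 = (-36 + (0 + 1*(-180)))*(-147) - 315 = (-36 + (0 - 180))*(-147) - 315 = (-36 - 180)*(-147) - 315 = -216*(-147) - 315 = 31752 - 315 = 31437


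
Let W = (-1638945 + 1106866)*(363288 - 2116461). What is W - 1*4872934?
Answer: 932821663733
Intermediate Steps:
W = 932826536667 (W = -532079*(-1753173) = 932826536667)
W - 1*4872934 = 932826536667 - 1*4872934 = 932826536667 - 4872934 = 932821663733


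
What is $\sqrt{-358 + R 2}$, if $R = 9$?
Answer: $2 i \sqrt{85} \approx 18.439 i$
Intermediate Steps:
$\sqrt{-358 + R 2} = \sqrt{-358 + 9 \cdot 2} = \sqrt{-358 + 18} = \sqrt{-340} = 2 i \sqrt{85}$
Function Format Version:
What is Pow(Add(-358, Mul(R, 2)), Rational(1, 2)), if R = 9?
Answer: Mul(2, I, Pow(85, Rational(1, 2))) ≈ Mul(18.439, I)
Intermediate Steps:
Pow(Add(-358, Mul(R, 2)), Rational(1, 2)) = Pow(Add(-358, Mul(9, 2)), Rational(1, 2)) = Pow(Add(-358, 18), Rational(1, 2)) = Pow(-340, Rational(1, 2)) = Mul(2, I, Pow(85, Rational(1, 2)))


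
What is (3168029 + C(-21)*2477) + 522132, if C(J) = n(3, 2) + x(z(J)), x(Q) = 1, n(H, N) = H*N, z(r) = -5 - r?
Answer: 3707500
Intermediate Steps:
C(J) = 7 (C(J) = 3*2 + 1 = 6 + 1 = 7)
(3168029 + C(-21)*2477) + 522132 = (3168029 + 7*2477) + 522132 = (3168029 + 17339) + 522132 = 3185368 + 522132 = 3707500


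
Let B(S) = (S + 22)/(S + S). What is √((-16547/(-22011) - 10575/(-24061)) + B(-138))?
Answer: √452015058433952013/529606671 ≈ 1.2695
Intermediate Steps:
B(S) = (22 + S)/(2*S) (B(S) = (22 + S)/((2*S)) = (22 + S)*(1/(2*S)) = (22 + S)/(2*S))
√((-16547/(-22011) - 10575/(-24061)) + B(-138)) = √((-16547/(-22011) - 10575/(-24061)) + (½)*(22 - 138)/(-138)) = √((-16547*(-1/22011) - 10575*(-1/24061)) + (½)*(-1/138)*(-116)) = √((16547/22011 + 10575/24061) + 29/69) = √(630903692/529606671 + 29/69) = √(853492003/529606671) = √452015058433952013/529606671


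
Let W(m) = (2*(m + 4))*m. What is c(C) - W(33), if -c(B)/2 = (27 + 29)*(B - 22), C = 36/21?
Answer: -170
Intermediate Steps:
C = 12/7 (C = 36*(1/21) = 12/7 ≈ 1.7143)
c(B) = 2464 - 112*B (c(B) = -2*(27 + 29)*(B - 22) = -112*(-22 + B) = -2*(-1232 + 56*B) = 2464 - 112*B)
W(m) = m*(8 + 2*m) (W(m) = (2*(4 + m))*m = (8 + 2*m)*m = m*(8 + 2*m))
c(C) - W(33) = (2464 - 112*12/7) - 2*33*(4 + 33) = (2464 - 192) - 2*33*37 = 2272 - 1*2442 = 2272 - 2442 = -170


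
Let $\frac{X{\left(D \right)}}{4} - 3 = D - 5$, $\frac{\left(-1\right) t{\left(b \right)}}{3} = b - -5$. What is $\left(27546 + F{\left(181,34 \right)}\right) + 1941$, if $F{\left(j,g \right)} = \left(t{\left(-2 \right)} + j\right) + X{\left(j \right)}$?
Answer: $30375$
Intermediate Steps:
$t{\left(b \right)} = -15 - 3 b$ ($t{\left(b \right)} = - 3 \left(b - -5\right) = - 3 \left(b + 5\right) = - 3 \left(5 + b\right) = -15 - 3 b$)
$X{\left(D \right)} = -8 + 4 D$ ($X{\left(D \right)} = 12 + 4 \left(D - 5\right) = 12 + 4 \left(-5 + D\right) = 12 + \left(-20 + 4 D\right) = -8 + 4 D$)
$F{\left(j,g \right)} = -17 + 5 j$ ($F{\left(j,g \right)} = \left(\left(-15 - -6\right) + j\right) + \left(-8 + 4 j\right) = \left(\left(-15 + 6\right) + j\right) + \left(-8 + 4 j\right) = \left(-9 + j\right) + \left(-8 + 4 j\right) = -17 + 5 j$)
$\left(27546 + F{\left(181,34 \right)}\right) + 1941 = \left(27546 + \left(-17 + 5 \cdot 181\right)\right) + 1941 = \left(27546 + \left(-17 + 905\right)\right) + 1941 = \left(27546 + 888\right) + 1941 = 28434 + 1941 = 30375$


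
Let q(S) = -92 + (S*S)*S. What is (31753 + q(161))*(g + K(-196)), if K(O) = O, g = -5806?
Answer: -25238061884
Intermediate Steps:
q(S) = -92 + S³ (q(S) = -92 + S²*S = -92 + S³)
(31753 + q(161))*(g + K(-196)) = (31753 + (-92 + 161³))*(-5806 - 196) = (31753 + (-92 + 4173281))*(-6002) = (31753 + 4173189)*(-6002) = 4204942*(-6002) = -25238061884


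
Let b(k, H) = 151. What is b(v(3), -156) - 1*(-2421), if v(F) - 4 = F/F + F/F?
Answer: 2572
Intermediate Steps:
v(F) = 6 (v(F) = 4 + (F/F + F/F) = 4 + (1 + 1) = 4 + 2 = 6)
b(v(3), -156) - 1*(-2421) = 151 - 1*(-2421) = 151 + 2421 = 2572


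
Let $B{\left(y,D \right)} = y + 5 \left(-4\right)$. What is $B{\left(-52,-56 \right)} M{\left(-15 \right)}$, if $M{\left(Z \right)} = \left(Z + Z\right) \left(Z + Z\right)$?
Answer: $-64800$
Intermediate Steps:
$B{\left(y,D \right)} = -20 + y$ ($B{\left(y,D \right)} = y - 20 = -20 + y$)
$M{\left(Z \right)} = 4 Z^{2}$ ($M{\left(Z \right)} = 2 Z 2 Z = 4 Z^{2}$)
$B{\left(-52,-56 \right)} M{\left(-15 \right)} = \left(-20 - 52\right) 4 \left(-15\right)^{2} = - 72 \cdot 4 \cdot 225 = \left(-72\right) 900 = -64800$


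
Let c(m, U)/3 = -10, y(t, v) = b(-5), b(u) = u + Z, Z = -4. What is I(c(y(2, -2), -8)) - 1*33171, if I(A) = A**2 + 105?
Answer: -32166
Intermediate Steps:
b(u) = -4 + u (b(u) = u - 4 = -4 + u)
y(t, v) = -9 (y(t, v) = -4 - 5 = -9)
c(m, U) = -30 (c(m, U) = 3*(-10) = -30)
I(A) = 105 + A**2
I(c(y(2, -2), -8)) - 1*33171 = (105 + (-30)**2) - 1*33171 = (105 + 900) - 33171 = 1005 - 33171 = -32166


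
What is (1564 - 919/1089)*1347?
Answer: 764322373/363 ≈ 2.1056e+6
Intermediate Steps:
(1564 - 919/1089)*1347 = (1702277/1089)*1347 = 764322373/363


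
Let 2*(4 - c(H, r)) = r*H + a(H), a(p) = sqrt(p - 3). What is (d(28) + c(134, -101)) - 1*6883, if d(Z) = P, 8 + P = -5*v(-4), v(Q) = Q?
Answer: -100 - sqrt(131)/2 ≈ -105.72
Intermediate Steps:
a(p) = sqrt(-3 + p)
P = 12 (P = -8 - 5*(-4) = -8 + 20 = 12)
d(Z) = 12
c(H, r) = 4 - sqrt(-3 + H)/2 - H*r/2 (c(H, r) = 4 - (r*H + sqrt(-3 + H))/2 = 4 - (H*r + sqrt(-3 + H))/2 = 4 - (sqrt(-3 + H) + H*r)/2 = 4 + (-sqrt(-3 + H)/2 - H*r/2) = 4 - sqrt(-3 + H)/2 - H*r/2)
(d(28) + c(134, -101)) - 1*6883 = (12 + (4 - sqrt(-3 + 134)/2 - 1/2*134*(-101))) - 1*6883 = (12 + (4 - sqrt(131)/2 + 6767)) - 6883 = (12 + (6771 - sqrt(131)/2)) - 6883 = (6783 - sqrt(131)/2) - 6883 = -100 - sqrt(131)/2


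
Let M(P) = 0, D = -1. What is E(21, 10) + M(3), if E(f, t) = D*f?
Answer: -21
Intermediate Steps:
E(f, t) = -f
E(21, 10) + M(3) = -1*21 + 0 = -21 + 0 = -21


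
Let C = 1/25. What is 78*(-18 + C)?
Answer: -35022/25 ≈ -1400.9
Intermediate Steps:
C = 1/25 ≈ 0.040000
78*(-18 + C) = 78*(-18 + 1/25) = 78*(-449/25) = -35022/25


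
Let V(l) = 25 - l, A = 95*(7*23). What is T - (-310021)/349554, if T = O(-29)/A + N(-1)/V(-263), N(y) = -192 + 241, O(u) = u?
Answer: 11773084219/11157763680 ≈ 1.0551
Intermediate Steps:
N(y) = 49
A = 15295 (A = 95*161 = 15295)
T = 741103/4404960 (T = -29/15295 + 49/(25 - 1*(-263)) = -29*1/15295 + 49/(25 + 263) = -29/15295 + 49/288 = 741103/4404960 ≈ 0.16824)
T - (-310021)/349554 = 741103/4404960 - (-310021)/349554 = 741103/4404960 - 1*(-310021/349554) = 741103/4404960 + 310021/349554 = 11773084219/11157763680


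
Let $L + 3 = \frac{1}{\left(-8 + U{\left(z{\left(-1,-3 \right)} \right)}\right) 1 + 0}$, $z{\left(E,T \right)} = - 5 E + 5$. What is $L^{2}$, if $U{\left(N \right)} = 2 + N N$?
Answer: $\frac{78961}{8836} \approx 8.9363$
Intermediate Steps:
$z{\left(E,T \right)} = 5 - 5 E$
$U{\left(N \right)} = 2 + N^{2}$
$L = - \frac{281}{94}$ ($L = -3 + \frac{1}{\left(-8 + \left(2 + \left(5 - -5\right)^{2}\right)\right) 1 + 0} = -3 + \frac{1}{\left(-8 + \left(2 + \left(5 + 5\right)^{2}\right)\right) 1 + 0} = -3 + \frac{1}{\left(-8 + \left(2 + 10^{2}\right)\right) 1 + 0} = -3 + \frac{1}{\left(-8 + \left(2 + 100\right)\right) 1 + 0} = -3 + \frac{1}{\left(-8 + 102\right) 1 + 0} = -3 + \frac{1}{94 \cdot 1 + 0} = -3 + \frac{1}{94 + 0} = -3 + \frac{1}{94} = - \frac{281}{94} \approx -2.9894$)
$L^{2} = \left(- \frac{281}{94}\right)^{2} = \frac{78961}{8836}$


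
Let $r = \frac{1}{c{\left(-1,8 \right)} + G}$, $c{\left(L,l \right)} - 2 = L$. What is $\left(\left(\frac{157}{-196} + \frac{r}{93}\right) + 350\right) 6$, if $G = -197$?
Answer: $\frac{64951}{31} \approx 2095.2$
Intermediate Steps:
$c{\left(L,l \right)} = 2 + L$
$r = - \frac{1}{196}$ ($r = \frac{1}{\left(2 - 1\right) - 197} = \frac{1}{1 - 197} = \frac{1}{-196} = - \frac{1}{196} \approx -0.005102$)
$\left(\left(\frac{157}{-196} + \frac{r}{93}\right) + 350\right) 6 = \left(\left(\frac{157}{-196} - \frac{1}{196 \cdot 93}\right) + 350\right) 6 = \left(\left(157 \left(- \frac{1}{196}\right) - \frac{1}{18228}\right) + 350\right) 6 = \left(\left(- \frac{157}{196} - \frac{1}{18228}\right) + 350\right) 6 = \left(- \frac{149}{186} + 350\right) 6 = \frac{64951}{186} \cdot 6 = \frac{64951}{31}$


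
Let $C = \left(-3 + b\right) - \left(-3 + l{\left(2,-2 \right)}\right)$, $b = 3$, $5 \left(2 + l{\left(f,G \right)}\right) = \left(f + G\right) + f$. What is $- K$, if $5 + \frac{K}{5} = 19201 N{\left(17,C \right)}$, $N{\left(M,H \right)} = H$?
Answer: $-441598$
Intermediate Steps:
$l{\left(f,G \right)} = -2 + \frac{G}{5} + \frac{2 f}{5}$ ($l{\left(f,G \right)} = -2 + \frac{\left(f + G\right) + f}{5} = -2 + \frac{\left(G + f\right) + f}{5} = -2 + \frac{G + 2 f}{5} = -2 + \left(\frac{G}{5} + \frac{2 f}{5}\right) = -2 + \frac{G}{5} + \frac{2 f}{5}$)
$C = \frac{23}{5}$ ($C = \left(-3 + 3\right) - \left(-5 - \frac{2}{5} + \frac{4}{5}\right) = 0 + \left(3 - \left(-2 - \frac{2}{5} + \frac{4}{5}\right)\right) = 0 + \left(3 - - \frac{8}{5}\right) = 0 + \left(3 + \frac{8}{5}\right) = 0 + \frac{23}{5} = \frac{23}{5} \approx 4.6$)
$K = 441598$ ($K = -25 + 5 \cdot 19201 \cdot \frac{23}{5} = -25 + 5 \cdot \frac{441623}{5} = -25 + 441623 = 441598$)
$- K = \left(-1\right) 441598 = -441598$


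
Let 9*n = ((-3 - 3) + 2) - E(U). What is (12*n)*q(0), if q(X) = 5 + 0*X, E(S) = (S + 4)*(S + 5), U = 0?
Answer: -160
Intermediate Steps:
E(S) = (4 + S)*(5 + S)
q(X) = 5 (q(X) = 5 + 0 = 5)
n = -8/3 (n = (((-3 - 3) + 2) - (20 + 0² + 9*0))/9 = ((-6 + 2) - (20 + 0 + 0))/9 = (-4 - 1*20)/9 = (-4 - 20)/9 = (⅑)*(-24) = -8/3 ≈ -2.6667)
(12*n)*q(0) = (12*(-8/3))*5 = -32*5 = -160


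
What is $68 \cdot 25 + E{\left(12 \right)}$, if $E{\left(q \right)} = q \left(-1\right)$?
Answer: $1688$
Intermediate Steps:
$E{\left(q \right)} = - q$
$68 \cdot 25 + E{\left(12 \right)} = 68 \cdot 25 - 12 = 1700 - 12 = 1688$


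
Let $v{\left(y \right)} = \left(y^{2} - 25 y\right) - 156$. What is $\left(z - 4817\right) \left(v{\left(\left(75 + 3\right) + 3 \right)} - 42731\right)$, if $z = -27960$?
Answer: $1257030727$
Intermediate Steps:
$v{\left(y \right)} = -156 + y^{2} - 25 y$
$\left(z - 4817\right) \left(v{\left(\left(75 + 3\right) + 3 \right)} - 42731\right) = \left(-27960 - 4817\right) \left(\left(-156 + \left(\left(75 + 3\right) + 3\right)^{2} - 25 \left(\left(75 + 3\right) + 3\right)\right) - 42731\right) = - 32777 \left(\left(-156 + \left(78 + 3\right)^{2} - 25 \left(78 + 3\right)\right) - 42731\right) = - 32777 \left(\left(-156 + 81^{2} - 2025\right) - 42731\right) = - 32777 \left(\left(-156 + 6561 - 2025\right) - 42731\right) = - 32777 \left(4380 - 42731\right) = \left(-32777\right) \left(-38351\right) = 1257030727$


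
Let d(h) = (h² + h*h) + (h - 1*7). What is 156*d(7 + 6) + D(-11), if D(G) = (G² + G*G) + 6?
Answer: 53912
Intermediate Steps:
D(G) = 6 + 2*G² (D(G) = (G² + G²) + 6 = 2*G² + 6 = 6 + 2*G²)
d(h) = -7 + h + 2*h² (d(h) = (h² + h²) + (h - 7) = 2*h² + (-7 + h) = -7 + h + 2*h²)
156*d(7 + 6) + D(-11) = 156*(-7 + (7 + 6) + 2*(7 + 6)²) + (6 + 2*(-11)²) = 156*(-7 + 13 + 2*13²) + (6 + 2*121) = 156*(-7 + 13 + 2*169) + (6 + 242) = 156*(-7 + 13 + 338) + 248 = 156*344 + 248 = 53664 + 248 = 53912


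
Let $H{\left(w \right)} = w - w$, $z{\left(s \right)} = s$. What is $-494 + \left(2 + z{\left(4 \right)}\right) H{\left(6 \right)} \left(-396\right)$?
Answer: $-494$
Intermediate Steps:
$H{\left(w \right)} = 0$
$-494 + \left(2 + z{\left(4 \right)}\right) H{\left(6 \right)} \left(-396\right) = -494 + \left(2 + 4\right) 0 \left(-396\right) = -494 + 6 \cdot 0 \left(-396\right) = -494 + 0 \left(-396\right) = -494 + 0 = -494$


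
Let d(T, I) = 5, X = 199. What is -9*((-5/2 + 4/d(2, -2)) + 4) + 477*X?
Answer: 949023/10 ≈ 94902.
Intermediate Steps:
-9*((-5/2 + 4/d(2, -2)) + 4) + 477*X = -9*((-5/2 + 4/5) + 4) + 477*199 = -9*((-5*½ + 4*(⅕)) + 4) + 94923 = -9*((-5/2 + ⅘) + 4) + 94923 = -9*(-17/10 + 4) + 94923 = -9*23/10 + 94923 = -207/10 + 94923 = 949023/10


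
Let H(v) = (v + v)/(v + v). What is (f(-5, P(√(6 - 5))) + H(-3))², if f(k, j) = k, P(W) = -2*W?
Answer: 16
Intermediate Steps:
H(v) = 1 (H(v) = (2*v)/((2*v)) = (2*v)*(1/(2*v)) = 1)
(f(-5, P(√(6 - 5))) + H(-3))² = (-5 + 1)² = (-4)² = 16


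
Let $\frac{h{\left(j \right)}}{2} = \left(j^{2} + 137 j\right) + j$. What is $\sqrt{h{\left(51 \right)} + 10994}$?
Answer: $8 \sqrt{473} \approx 173.99$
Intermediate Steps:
$h{\left(j \right)} = 2 j^{2} + 276 j$ ($h{\left(j \right)} = 2 \left(\left(j^{2} + 137 j\right) + j\right) = 2 \left(j^{2} + 138 j\right) = 2 j^{2} + 276 j$)
$\sqrt{h{\left(51 \right)} + 10994} = \sqrt{2 \cdot 51 \left(138 + 51\right) + 10994} = \sqrt{2 \cdot 51 \cdot 189 + 10994} = \sqrt{19278 + 10994} = \sqrt{30272} = 8 \sqrt{473}$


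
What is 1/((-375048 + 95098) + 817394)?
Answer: 1/537444 ≈ 1.8607e-6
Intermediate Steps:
1/((-375048 + 95098) + 817394) = 1/(-279950 + 817394) = 1/537444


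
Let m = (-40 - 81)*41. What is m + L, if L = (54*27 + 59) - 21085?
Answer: -24529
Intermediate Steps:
L = -19568 (L = (1458 + 59) - 21085 = 1517 - 21085 = -19568)
m = -4961 (m = -121*41 = -4961)
m + L = -4961 - 19568 = -24529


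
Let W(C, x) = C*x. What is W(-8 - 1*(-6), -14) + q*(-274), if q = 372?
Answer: -101900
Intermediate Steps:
W(-8 - 1*(-6), -14) + q*(-274) = (-8 - 1*(-6))*(-14) + 372*(-274) = (-8 + 6)*(-14) - 101928 = -2*(-14) - 101928 = 28 - 101928 = -101900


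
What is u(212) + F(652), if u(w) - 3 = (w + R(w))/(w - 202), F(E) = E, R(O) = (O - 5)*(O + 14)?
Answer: 26772/5 ≈ 5354.4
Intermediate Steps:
R(O) = (-5 + O)*(14 + O)
u(w) = 3 + (-70 + w² + 10*w)/(-202 + w) (u(w) = 3 + (w + (-70 + w² + 9*w))/(w - 202) = 3 + (-70 + w² + 10*w)/(-202 + w))
u(212) + F(652) = (-676 + 212² + 13*212)/(-202 + 212) + 652 = (-676 + 44944 + 2756)/10 + 652 = (⅒)*47024 + 652 = 23512/5 + 652 = 26772/5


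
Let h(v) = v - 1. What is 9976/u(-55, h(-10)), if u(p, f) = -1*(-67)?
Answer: 9976/67 ≈ 148.90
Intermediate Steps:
h(v) = -1 + v
u(p, f) = 67
9976/u(-55, h(-10)) = 9976/67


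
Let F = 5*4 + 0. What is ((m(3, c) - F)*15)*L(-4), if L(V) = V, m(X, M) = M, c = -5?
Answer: 1500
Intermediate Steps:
F = 20 (F = 20 + 0 = 20)
((m(3, c) - F)*15)*L(-4) = ((-5 - 1*20)*15)*(-4) = ((-5 - 20)*15)*(-4) = -25*15*(-4) = -375*(-4) = 1500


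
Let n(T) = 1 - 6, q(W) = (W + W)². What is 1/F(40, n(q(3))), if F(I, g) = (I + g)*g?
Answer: -1/175 ≈ -0.0057143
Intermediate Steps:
q(W) = 4*W² (q(W) = (2*W)² = 4*W²)
n(T) = -5
F(I, g) = g*(I + g)
1/F(40, n(q(3))) = 1/(-5*(40 - 5)) = 1/(-5*35) = 1/(-175) = -1/175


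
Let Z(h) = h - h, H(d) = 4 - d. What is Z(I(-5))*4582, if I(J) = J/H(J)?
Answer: 0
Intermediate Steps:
I(J) = J/(4 - J)
Z(h) = 0
Z(I(-5))*4582 = 0*4582 = 0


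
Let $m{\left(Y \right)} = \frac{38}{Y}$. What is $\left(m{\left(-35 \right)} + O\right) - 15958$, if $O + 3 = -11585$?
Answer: $- \frac{964148}{35} \approx -27547.0$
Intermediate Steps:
$O = -11588$ ($O = -3 - 11585 = -11588$)
$\left(m{\left(-35 \right)} + O\right) - 15958 = \left(\frac{38}{-35} - 11588\right) - 15958 = \left(38 \left(- \frac{1}{35}\right) - 11588\right) - 15958 = \left(- \frac{38}{35} - 11588\right) - 15958 = - \frac{405618}{35} - 15958 = - \frac{964148}{35}$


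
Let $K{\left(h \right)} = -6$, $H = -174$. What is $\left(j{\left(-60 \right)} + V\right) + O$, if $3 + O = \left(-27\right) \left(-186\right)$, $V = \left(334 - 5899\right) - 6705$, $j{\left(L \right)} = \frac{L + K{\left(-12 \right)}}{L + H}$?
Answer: $- \frac{282778}{39} \approx -7250.7$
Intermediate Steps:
$j{\left(L \right)} = \frac{-6 + L}{-174 + L}$ ($j{\left(L \right)} = \frac{L - 6}{L - 174} = \frac{-6 + L}{-174 + L}$)
$V = -12270$ ($V = -5565 - 6705 = -12270$)
$O = 5019$ ($O = -3 - -5022 = -3 + 5022 = 5019$)
$\left(j{\left(-60 \right)} + V\right) + O = \left(\frac{-6 - 60}{-174 - 60} - 12270\right) + 5019 = \left(\frac{1}{-234} \left(-66\right) - 12270\right) + 5019 = \left(\left(- \frac{1}{234}\right) \left(-66\right) - 12270\right) + 5019 = \left(\frac{11}{39} - 12270\right) + 5019 = - \frac{478519}{39} + 5019 = - \frac{282778}{39}$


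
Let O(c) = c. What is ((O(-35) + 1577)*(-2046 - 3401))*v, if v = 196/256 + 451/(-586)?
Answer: 314972775/9376 ≈ 33594.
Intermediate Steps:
v = -75/18752 (v = 196*(1/256) + 451*(-1/586) = 49/64 - 451/586 = -75/18752 ≈ -0.0039996)
((O(-35) + 1577)*(-2046 - 3401))*v = ((-35 + 1577)*(-2046 - 3401))*(-75/18752) = (1542*(-5447))*(-75/18752) = -8399274*(-75/18752) = 314972775/9376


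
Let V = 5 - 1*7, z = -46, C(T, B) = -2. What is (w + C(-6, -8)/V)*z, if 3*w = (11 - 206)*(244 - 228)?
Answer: 47794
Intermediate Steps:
w = -1040 (w = ((11 - 206)*(244 - 228))/3 = (-195*16)/3 = (⅓)*(-3120) = -1040)
V = -2 (V = 5 - 7 = -2)
(w + C(-6, -8)/V)*z = (-1040 - 2/(-2))*(-46) = (-1040 - 2*(-½))*(-46) = (-1040 + 1)*(-46) = -1039*(-46) = 47794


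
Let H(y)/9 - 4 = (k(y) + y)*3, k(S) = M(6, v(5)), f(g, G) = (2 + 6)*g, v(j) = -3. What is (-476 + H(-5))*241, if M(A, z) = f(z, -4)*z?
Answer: 329929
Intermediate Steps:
f(g, G) = 8*g
M(A, z) = 8*z² (M(A, z) = (8*z)*z = 8*z²)
k(S) = 72 (k(S) = 8*(-3)² = 8*9 = 72)
H(y) = 1980 + 27*y (H(y) = 36 + 9*((72 + y)*3) = 36 + 9*(216 + 3*y) = 36 + (1944 + 27*y) = 1980 + 27*y)
(-476 + H(-5))*241 = (-476 + (1980 + 27*(-5)))*241 = (-476 + (1980 - 135))*241 = (-476 + 1845)*241 = 1369*241 = 329929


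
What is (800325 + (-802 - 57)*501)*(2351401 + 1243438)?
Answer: 1329968205474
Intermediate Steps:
(800325 + (-802 - 57)*501)*(2351401 + 1243438) = (800325 - 859*501)*3594839 = (800325 - 430359)*3594839 = 369966*3594839 = 1329968205474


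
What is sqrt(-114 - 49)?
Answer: I*sqrt(163) ≈ 12.767*I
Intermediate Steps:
sqrt(-114 - 49) = sqrt(-163) = I*sqrt(163)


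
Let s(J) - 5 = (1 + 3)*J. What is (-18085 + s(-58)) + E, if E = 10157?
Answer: -8155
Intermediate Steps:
s(J) = 5 + 4*J (s(J) = 5 + (1 + 3)*J = 5 + 4*J)
(-18085 + s(-58)) + E = (-18085 + (5 + 4*(-58))) + 10157 = (-18085 + (5 - 232)) + 10157 = (-18085 - 227) + 10157 = -18312 + 10157 = -8155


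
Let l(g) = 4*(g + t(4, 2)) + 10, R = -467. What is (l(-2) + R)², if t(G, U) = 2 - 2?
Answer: 216225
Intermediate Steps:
t(G, U) = 0
l(g) = 10 + 4*g (l(g) = 4*(g + 0) + 10 = 4*g + 10 = 10 + 4*g)
(l(-2) + R)² = ((10 + 4*(-2)) - 467)² = ((10 - 8) - 467)² = (2 - 467)² = (-465)² = 216225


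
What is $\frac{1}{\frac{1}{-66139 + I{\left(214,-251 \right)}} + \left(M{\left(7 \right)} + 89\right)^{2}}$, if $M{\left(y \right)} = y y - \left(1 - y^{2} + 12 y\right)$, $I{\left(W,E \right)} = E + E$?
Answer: $\frac{66641}{693332963} \approx 9.6117 \cdot 10^{-5}$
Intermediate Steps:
$I{\left(W,E \right)} = 2 E$
$M{\left(y \right)} = -1 - 12 y + 2 y^{2}$ ($M{\left(y \right)} = y^{2} - \left(1 - y^{2} + 12 y\right) = -1 - 12 y + 2 y^{2}$)
$\frac{1}{\frac{1}{-66139 + I{\left(214,-251 \right)}} + \left(M{\left(7 \right)} + 89\right)^{2}} = \frac{1}{\frac{1}{-66139 + 2 \left(-251\right)} + \left(\left(-1 - 84 + 2 \cdot 7^{2}\right) + 89\right)^{2}} = \frac{1}{\frac{1}{-66139 - 502} + \left(\left(-1 - 84 + 2 \cdot 49\right) + 89\right)^{2}} = \frac{1}{\frac{1}{-66641} + \left(\left(-1 - 84 + 98\right) + 89\right)^{2}} = \frac{1}{- \frac{1}{66641} + \left(13 + 89\right)^{2}} = \frac{1}{- \frac{1}{66641} + 102^{2}} = \frac{1}{- \frac{1}{66641} + 10404} = \frac{1}{\frac{693332963}{66641}} = \frac{66641}{693332963}$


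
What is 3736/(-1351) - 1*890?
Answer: -1206126/1351 ≈ -892.77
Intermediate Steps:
3736/(-1351) - 1*890 = 3736*(-1/1351) - 890 = -3736/1351 - 890 = -1206126/1351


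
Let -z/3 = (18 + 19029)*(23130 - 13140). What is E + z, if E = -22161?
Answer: -570860751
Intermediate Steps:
z = -570838590 (z = -3*(18 + 19029)*(23130 - 13140) = -57141*9990 = -3*190279530 = -570838590)
E + z = -22161 - 570838590 = -570860751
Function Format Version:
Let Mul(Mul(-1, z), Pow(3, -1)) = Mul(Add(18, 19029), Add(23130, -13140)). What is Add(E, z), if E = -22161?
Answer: -570860751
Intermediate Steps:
z = -570838590 (z = Mul(-3, Mul(Add(18, 19029), Add(23130, -13140))) = Mul(-3, Mul(19047, 9990)) = Mul(-3, 190279530) = -570838590)
Add(E, z) = Add(-22161, -570838590) = -570860751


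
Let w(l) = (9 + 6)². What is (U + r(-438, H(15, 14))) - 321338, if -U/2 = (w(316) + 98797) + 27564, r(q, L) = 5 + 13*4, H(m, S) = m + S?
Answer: -574453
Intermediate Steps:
w(l) = 225 (w(l) = 15² = 225)
H(m, S) = S + m
r(q, L) = 57 (r(q, L) = 5 + 52 = 57)
U = -253172 (U = -2*((225 + 98797) + 27564) = -2*(99022 + 27564) = -2*126586 = -253172)
(U + r(-438, H(15, 14))) - 321338 = (-253172 + 57) - 321338 = -253115 - 321338 = -574453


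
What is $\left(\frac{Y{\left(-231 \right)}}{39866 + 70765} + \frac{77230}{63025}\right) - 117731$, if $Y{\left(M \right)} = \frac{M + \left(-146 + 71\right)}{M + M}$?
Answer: $- \frac{4213815060971676}{35792263045} \approx -1.1773 \cdot 10^{5}$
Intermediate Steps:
$Y{\left(M \right)} = \frac{-75 + M}{2 M}$ ($Y{\left(M \right)} = \frac{M - 75}{2 M} = \left(-75 + M\right) \frac{1}{2 M} = \frac{-75 + M}{2 M}$)
$\left(\frac{Y{\left(-231 \right)}}{39866 + 70765} + \frac{77230}{63025}\right) - 117731 = \left(\frac{\frac{1}{2} \frac{1}{-231} \left(-75 - 231\right)}{39866 + 70765} + \frac{77230}{63025}\right) - 117731 = \left(\frac{\frac{1}{2} \left(- \frac{1}{231}\right) \left(-306\right)}{110631} + 77230 \cdot \frac{1}{63025}\right) - 117731 = \left(\frac{51}{77} \cdot \frac{1}{110631} + \frac{15446}{12605}\right) - 117731 = \left(\frac{17}{2839529} + \frac{15446}{12605}\right) - 117731 = \frac{43859579219}{35792263045} - 117731 = - \frac{4213815060971676}{35792263045}$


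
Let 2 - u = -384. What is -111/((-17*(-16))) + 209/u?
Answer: 7001/52496 ≈ 0.13336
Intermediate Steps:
u = 386 (u = 2 - 1*(-384) = 2 + 384 = 386)
-111/((-17*(-16))) + 209/u = -111/((-17*(-16))) + 209/386 = -111/272 + 209*(1/386) = -111*1/272 + 209/386 = -111/272 + 209/386 = 7001/52496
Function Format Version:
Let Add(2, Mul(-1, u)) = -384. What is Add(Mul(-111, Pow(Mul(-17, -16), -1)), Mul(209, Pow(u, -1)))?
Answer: Rational(7001, 52496) ≈ 0.13336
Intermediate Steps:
u = 386 (u = Add(2, Mul(-1, -384)) = Add(2, 384) = 386)
Add(Mul(-111, Pow(Mul(-17, -16), -1)), Mul(209, Pow(u, -1))) = Add(Mul(-111, Pow(Mul(-17, -16), -1)), Mul(209, Pow(386, -1))) = Add(Mul(-111, Pow(272, -1)), Mul(209, Rational(1, 386))) = Add(Mul(-111, Rational(1, 272)), Rational(209, 386)) = Add(Rational(-111, 272), Rational(209, 386)) = Rational(7001, 52496)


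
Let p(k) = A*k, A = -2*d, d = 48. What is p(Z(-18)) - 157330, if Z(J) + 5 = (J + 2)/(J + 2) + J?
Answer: -155218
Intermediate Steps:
A = -96 (A = -2*48 = -96)
Z(J) = -4 + J (Z(J) = -5 + ((J + 2)/(J + 2) + J) = -5 + ((2 + J)/(2 + J) + J) = -5 + (1 + J) = -4 + J)
p(k) = -96*k
p(Z(-18)) - 157330 = -96*(-4 - 18) - 157330 = -96*(-22) - 157330 = 2112 - 157330 = -155218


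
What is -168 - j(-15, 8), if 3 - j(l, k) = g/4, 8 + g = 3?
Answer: -689/4 ≈ -172.25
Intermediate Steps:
g = -5 (g = -8 + 3 = -5)
j(l, k) = 17/4 (j(l, k) = 3 - (-5)/4 = 3 - 1*(-5/4) = 3 + 5/4 = 17/4)
-168 - j(-15, 8) = -168 - 1*17/4 = -168 - 17/4 = -689/4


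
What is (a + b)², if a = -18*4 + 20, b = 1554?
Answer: 2256004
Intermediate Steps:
a = -52 (a = -72 + 20 = -52)
(a + b)² = (-52 + 1554)² = 1502² = 2256004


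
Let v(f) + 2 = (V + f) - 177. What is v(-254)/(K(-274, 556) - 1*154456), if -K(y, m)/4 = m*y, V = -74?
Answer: -169/151640 ≈ -0.0011145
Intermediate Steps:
v(f) = -253 + f (v(f) = -2 + ((-74 + f) - 177) = -2 + (-251 + f) = -253 + f)
K(y, m) = -4*m*y
v(-254)/(K(-274, 556) - 1*154456) = (-253 - 254)/(-4*556*(-274) - 1*154456) = -507/(609376 - 154456) = -507/454920 = -507*1/454920 = -169/151640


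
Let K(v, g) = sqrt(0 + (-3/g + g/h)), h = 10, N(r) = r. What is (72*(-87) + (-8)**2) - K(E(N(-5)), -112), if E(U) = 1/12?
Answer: -6200 - I*sqrt(218995)/140 ≈ -6200.0 - 3.3426*I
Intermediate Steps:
E(U) = 1/12
K(v, g) = sqrt(-3/g + g/10) (K(v, g) = sqrt(0 + (-3/g + g/10)) = sqrt(-3/g + g/10))
(72*(-87) + (-8)**2) - K(E(N(-5)), -112) = (72*(-87) + (-8)**2) - sqrt(-300/(-112) + 10*(-112))/10 = (-6264 + 64) - sqrt(-300*(-1/112) - 1120)/10 = -6200 - sqrt(75/28 - 1120)/10 = -6200 - sqrt(-31285/28)/10 = -6200 - I*sqrt(218995)/14/10 = -6200 - I*sqrt(218995)/140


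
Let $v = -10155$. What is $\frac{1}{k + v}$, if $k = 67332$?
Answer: $\frac{1}{57177} \approx 1.749 \cdot 10^{-5}$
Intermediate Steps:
$\frac{1}{k + v} = \frac{1}{67332 - 10155} = \frac{1}{57177}$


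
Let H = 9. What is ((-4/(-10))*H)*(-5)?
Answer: -18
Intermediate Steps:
((-4/(-10))*H)*(-5) = (-4/(-10)*9)*(-5) = (-4*(-⅒)*9)*(-5) = ((⅖)*9)*(-5) = (18/5)*(-5) = -18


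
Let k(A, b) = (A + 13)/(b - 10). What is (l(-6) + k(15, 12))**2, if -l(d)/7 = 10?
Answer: 3136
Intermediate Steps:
l(d) = -70 (l(d) = -7*10 = -70)
k(A, b) = (13 + A)/(-10 + b)
(l(-6) + k(15, 12))**2 = (-70 + (13 + 15)/(-10 + 12))**2 = (-70 + 28/2)**2 = (-70 + (1/2)*28)**2 = (-70 + 14)**2 = (-56)**2 = 3136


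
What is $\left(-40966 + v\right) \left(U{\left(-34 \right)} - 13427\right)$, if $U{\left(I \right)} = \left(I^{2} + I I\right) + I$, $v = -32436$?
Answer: $818358898$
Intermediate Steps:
$U{\left(I \right)} = I + 2 I^{2}$ ($U{\left(I \right)} = \left(I^{2} + I^{2}\right) + I = 2 I^{2} + I = I + 2 I^{2}$)
$\left(-40966 + v\right) \left(U{\left(-34 \right)} - 13427\right) = \left(-40966 - 32436\right) \left(- 34 \left(1 + 2 \left(-34\right)\right) - 13427\right) = - 73402 \left(- 34 \left(1 - 68\right) - 13427\right) = - 73402 \left(\left(-34\right) \left(-67\right) - 13427\right) = - 73402 \left(2278 - 13427\right) = \left(-73402\right) \left(-11149\right) = 818358898$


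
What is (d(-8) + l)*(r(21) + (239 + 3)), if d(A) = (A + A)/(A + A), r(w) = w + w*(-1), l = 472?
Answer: 114466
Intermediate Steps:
r(w) = 0 (r(w) = w - w = 0)
d(A) = 1 (d(A) = (2*A)/((2*A)) = (2*A)*(1/(2*A)) = 1)
(d(-8) + l)*(r(21) + (239 + 3)) = (1 + 472)*(0 + (239 + 3)) = 473*(0 + 242) = 473*242 = 114466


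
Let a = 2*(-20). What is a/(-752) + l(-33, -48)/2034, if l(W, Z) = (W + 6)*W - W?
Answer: 16171/31866 ≈ 0.50747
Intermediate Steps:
a = -40
l(W, Z) = -W + W*(6 + W) (l(W, Z) = (6 + W)*W - W = W*(6 + W) - W = -W + W*(6 + W))
a/(-752) + l(-33, -48)/2034 = -40/(-752) - 33*(5 - 33)/2034 = -40*(-1/752) - 33*(-28)*(1/2034) = 5/94 + 924*(1/2034) = 5/94 + 154/339 = 16171/31866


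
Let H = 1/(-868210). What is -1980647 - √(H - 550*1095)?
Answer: -1980647 - I*√453969186820093210/868210 ≈ -1.9806e+6 - 776.05*I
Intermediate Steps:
H = -1/868210 ≈ -1.1518e-6
-1980647 - √(H - 550*1095) = -1980647 - √(-1/868210 - 550*1095) = -1980647 - √(-1/868210 - 602250) = -1980647 - √(-522879472501/868210) = -1980647 - I*√453969186820093210/868210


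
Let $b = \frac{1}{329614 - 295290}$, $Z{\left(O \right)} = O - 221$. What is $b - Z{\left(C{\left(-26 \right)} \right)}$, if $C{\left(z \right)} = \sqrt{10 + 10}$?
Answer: $\frac{7585605}{34324} - 2 \sqrt{5} \approx 216.53$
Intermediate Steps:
$C{\left(z \right)} = 2 \sqrt{5}$ ($C{\left(z \right)} = \sqrt{20} = 2 \sqrt{5}$)
$Z{\left(O \right)} = -221 + O$ ($Z{\left(O \right)} = O - 221 = -221 + O$)
$b = \frac{1}{34324} \approx 2.9134 \cdot 10^{-5}$
$b - Z{\left(C{\left(-26 \right)} \right)} = \frac{1}{34324} - \left(-221 + 2 \sqrt{5}\right) = \frac{1}{34324} + \left(221 - 2 \sqrt{5}\right) = \frac{7585605}{34324} - 2 \sqrt{5}$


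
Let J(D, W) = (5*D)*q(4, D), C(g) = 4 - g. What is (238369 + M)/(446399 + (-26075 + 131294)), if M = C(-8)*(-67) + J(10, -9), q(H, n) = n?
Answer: 238065/551618 ≈ 0.43158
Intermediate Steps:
J(D, W) = 5*D² (J(D, W) = (5*D)*D = 5*D²)
M = -304 (M = (4 - 1*(-8))*(-67) + 5*10² = (4 + 8)*(-67) + 5*100 = 12*(-67) + 500 = -804 + 500 = -304)
(238369 + M)/(446399 + (-26075 + 131294)) = (238369 - 304)/(446399 + (-26075 + 131294)) = 238065/(446399 + 105219) = 238065/551618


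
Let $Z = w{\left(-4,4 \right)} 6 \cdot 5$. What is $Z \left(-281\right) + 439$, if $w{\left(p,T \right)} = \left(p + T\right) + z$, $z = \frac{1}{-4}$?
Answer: $\frac{5093}{2} \approx 2546.5$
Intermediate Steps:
$z = - \frac{1}{4} \approx -0.25$
$w{\left(p,T \right)} = - \frac{1}{4} + T + p$ ($w{\left(p,T \right)} = \left(p + T\right) - \frac{1}{4} = \left(T + p\right) - \frac{1}{4} = - \frac{1}{4} + T + p$)
$Z = - \frac{15}{2}$ ($Z = \left(- \frac{1}{4} + 4 - 4\right) 6 \cdot 5 = \left(- \frac{1}{4}\right) 6 \cdot 5 = \left(- \frac{3}{2}\right) 5 = - \frac{15}{2} \approx -7.5$)
$Z \left(-281\right) + 439 = \left(- \frac{15}{2}\right) \left(-281\right) + 439 = \frac{4215}{2} + 439 = \frac{5093}{2}$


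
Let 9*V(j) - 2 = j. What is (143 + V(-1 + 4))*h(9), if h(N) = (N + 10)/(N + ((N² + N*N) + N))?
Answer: 6137/405 ≈ 15.153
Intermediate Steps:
V(j) = 2/9 + j/9
h(N) = (10 + N)/(2*N + 2*N²) (h(N) = (10 + N)/(N + ((N² + N²) + N)) = (10 + N)/(N + (2*N² + N)) = (10 + N)/(N + (N + 2*N²)) = (10 + N)/(2*N + 2*N²))
(143 + V(-1 + 4))*h(9) = (143 + (2/9 + (-1 + 4)/9))*((½)*(10 + 9)/(9*(1 + 9))) = (143 + (2/9 + (⅑)*3))*((½)*(⅑)*19/10) = (143 + (2/9 + ⅓))*((½)*(⅑)*(⅒)*19) = (143 + 5/9)*(19/180) = (1292/9)*(19/180) = 6137/405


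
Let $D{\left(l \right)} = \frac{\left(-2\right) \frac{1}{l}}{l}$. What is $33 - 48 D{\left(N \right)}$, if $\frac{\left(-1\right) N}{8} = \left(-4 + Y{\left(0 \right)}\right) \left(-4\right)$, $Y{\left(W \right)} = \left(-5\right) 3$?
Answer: $\frac{381219}{11552} \approx 33.0$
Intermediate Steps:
$Y{\left(W \right)} = -15$
$N = -608$ ($N = - 8 \left(-4 - 15\right) \left(-4\right) = - 8 \left(\left(-19\right) \left(-4\right)\right) = \left(-8\right) 76 = -608$)
$D{\left(l \right)} = - \frac{2}{l^{2}}$
$33 - 48 D{\left(N \right)} = 33 - 48 \left(- \frac{2}{369664}\right) = 33 - 48 \left(\left(-2\right) \frac{1}{369664}\right) = 33 - - \frac{3}{11552} = 33 + \frac{3}{11552} = \frac{381219}{11552}$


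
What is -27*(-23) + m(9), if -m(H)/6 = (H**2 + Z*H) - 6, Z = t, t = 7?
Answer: -207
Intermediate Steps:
Z = 7
m(H) = 36 - 42*H - 6*H**2 (m(H) = -6*((H**2 + 7*H) - 6) = -6*(-6 + H**2 + 7*H) = 36 - 42*H - 6*H**2)
-27*(-23) + m(9) = -27*(-23) + (36 - 42*9 - 6*9**2) = 621 + (36 - 378 - 6*81) = 621 + (36 - 378 - 486) = 621 - 828 = -207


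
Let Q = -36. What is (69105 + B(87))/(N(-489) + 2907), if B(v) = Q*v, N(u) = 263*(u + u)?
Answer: -21991/84769 ≈ -0.25942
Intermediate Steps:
N(u) = 526*u (N(u) = 263*(2*u) = 526*u)
B(v) = -36*v
(69105 + B(87))/(N(-489) + 2907) = (69105 - 36*87)/(526*(-489) + 2907) = (69105 - 3132)/(-257214 + 2907) = 65973/(-254307) = 65973*(-1/254307) = -21991/84769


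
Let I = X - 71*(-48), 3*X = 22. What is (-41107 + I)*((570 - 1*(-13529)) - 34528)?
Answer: 2310009175/3 ≈ 7.7000e+8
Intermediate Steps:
X = 22/3 (X = (⅓)*22 = 22/3 ≈ 7.3333)
I = 10246/3 (I = 22/3 - 71*(-48) = 22/3 + 3408 = 10246/3 ≈ 3415.3)
(-41107 + I)*((570 - 1*(-13529)) - 34528) = (-41107 + 10246/3)*((570 - 1*(-13529)) - 34528) = -113075*((570 + 13529) - 34528)/3 = -113075*(14099 - 34528)/3 = -113075/3*(-20429) = 2310009175/3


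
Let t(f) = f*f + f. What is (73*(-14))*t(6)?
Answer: -42924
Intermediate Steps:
t(f) = f + f² (t(f) = f² + f = f + f²)
(73*(-14))*t(6) = (73*(-14))*(6*(1 + 6)) = -6132*7 = -1022*42 = -42924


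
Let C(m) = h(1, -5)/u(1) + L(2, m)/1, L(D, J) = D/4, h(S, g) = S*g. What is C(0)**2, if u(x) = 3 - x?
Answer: 4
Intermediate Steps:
L(D, J) = D/4 (L(D, J) = D*(1/4) = D/4)
C(m) = -2 (C(m) = (1*(-5))/(3 - 1*1) + ((1/4)*2)/1 = -5/(3 - 1) + (1/2)*1 = -5/2 + 1/2 = -2)
C(0)**2 = (-2)**2 = 4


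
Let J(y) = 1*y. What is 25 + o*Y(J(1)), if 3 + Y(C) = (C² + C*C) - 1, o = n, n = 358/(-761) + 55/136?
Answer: 1300533/51748 ≈ 25.132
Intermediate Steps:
J(y) = y
n = -6833/103496 (n = 358*(-1/761) + 55*(1/136) = -358/761 + 55/136 = -6833/103496 ≈ -0.066022)
o = -6833/103496 ≈ -0.066022
Y(C) = -4 + 2*C² (Y(C) = -3 + ((C² + C*C) - 1) = -3 + ((C² + C²) - 1) = -3 + (2*C² - 1) = -3 + (-1 + 2*C²) = -4 + 2*C²)
25 + o*Y(J(1)) = 25 - 6833*(-4 + 2*1²)/103496 = 25 - 6833*(-4 + 2*1)/103496 = 25 - 6833*(-4 + 2)/103496 = 25 - 6833/103496*(-2) = 25 + 6833/51748 = 1300533/51748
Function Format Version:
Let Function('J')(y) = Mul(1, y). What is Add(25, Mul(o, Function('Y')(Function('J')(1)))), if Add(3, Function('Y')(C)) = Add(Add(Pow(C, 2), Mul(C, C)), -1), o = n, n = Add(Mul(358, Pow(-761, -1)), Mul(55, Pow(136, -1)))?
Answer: Rational(1300533, 51748) ≈ 25.132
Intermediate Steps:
Function('J')(y) = y
n = Rational(-6833, 103496) (n = Add(Mul(358, Rational(-1, 761)), Mul(55, Rational(1, 136))) = Add(Rational(-358, 761), Rational(55, 136)) = Rational(-6833, 103496) ≈ -0.066022)
o = Rational(-6833, 103496) ≈ -0.066022
Function('Y')(C) = Add(-4, Mul(2, Pow(C, 2))) (Function('Y')(C) = Add(-3, Add(Add(Pow(C, 2), Mul(C, C)), -1)) = Add(-3, Add(Add(Pow(C, 2), Pow(C, 2)), -1)) = Add(-3, Add(Mul(2, Pow(C, 2)), -1)) = Add(-3, Add(-1, Mul(2, Pow(C, 2)))) = Add(-4, Mul(2, Pow(C, 2))))
Add(25, Mul(o, Function('Y')(Function('J')(1)))) = Add(25, Mul(Rational(-6833, 103496), Add(-4, Mul(2, Pow(1, 2))))) = Add(25, Mul(Rational(-6833, 103496), Add(-4, Mul(2, 1)))) = Add(25, Mul(Rational(-6833, 103496), Add(-4, 2))) = Add(25, Mul(Rational(-6833, 103496), -2)) = Add(25, Rational(6833, 51748)) = Rational(1300533, 51748)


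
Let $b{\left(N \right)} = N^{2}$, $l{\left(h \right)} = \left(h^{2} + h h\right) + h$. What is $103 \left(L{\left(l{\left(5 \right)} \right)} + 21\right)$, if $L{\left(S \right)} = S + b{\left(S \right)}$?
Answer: $319403$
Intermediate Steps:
$l{\left(h \right)} = h + 2 h^{2}$ ($l{\left(h \right)} = \left(h^{2} + h^{2}\right) + h = 2 h^{2} + h = h + 2 h^{2}$)
$L{\left(S \right)} = S + S^{2}$
$103 \left(L{\left(l{\left(5 \right)} \right)} + 21\right) = 103 \left(5 \left(1 + 2 \cdot 5\right) \left(1 + 5 \left(1 + 2 \cdot 5\right)\right) + 21\right) = 103 \left(5 \left(1 + 10\right) \left(1 + 5 \left(1 + 10\right)\right) + 21\right) = 103 \left(5 \cdot 11 \left(1 + 5 \cdot 11\right) + 21\right) = 103 \left(55 \left(1 + 55\right) + 21\right) = 103 \left(55 \cdot 56 + 21\right) = 103 \left(3080 + 21\right) = 103 \cdot 3101 = 319403$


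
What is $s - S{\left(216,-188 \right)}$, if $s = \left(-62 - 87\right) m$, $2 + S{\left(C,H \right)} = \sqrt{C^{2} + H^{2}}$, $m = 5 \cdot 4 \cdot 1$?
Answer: $-2978 - 20 \sqrt{205} \approx -3264.4$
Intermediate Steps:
$m = 20$ ($m = 20 \cdot 1 = 20$)
$S{\left(C,H \right)} = -2 + \sqrt{C^{2} + H^{2}}$
$s = -2980$ ($s = \left(-62 - 87\right) 20 = \left(-149\right) 20 = -2980$)
$s - S{\left(216,-188 \right)} = -2980 - \left(-2 + \sqrt{216^{2} + \left(-188\right)^{2}}\right) = -2980 - \left(-2 + \sqrt{46656 + 35344}\right) = -2980 - \left(-2 + \sqrt{82000}\right) = -2980 - \left(-2 + 20 \sqrt{205}\right) = -2980 + \left(2 - 20 \sqrt{205}\right) = -2978 - 20 \sqrt{205}$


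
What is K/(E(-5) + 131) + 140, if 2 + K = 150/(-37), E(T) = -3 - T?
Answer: 98388/703 ≈ 139.95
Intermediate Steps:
K = -224/37 (K = -2 + 150/(-37) = -2 + 150*(-1/37) = -2 - 150/37 = -224/37 ≈ -6.0541)
K/(E(-5) + 131) + 140 = -224/37/((-3 - 1*(-5)) + 131) + 140 = -224/37/((-3 + 5) + 131) + 140 = -224/37/(2 + 131) + 140 = -224/37/133 + 140 = (1/133)*(-224/37) + 140 = -32/703 + 140 = 98388/703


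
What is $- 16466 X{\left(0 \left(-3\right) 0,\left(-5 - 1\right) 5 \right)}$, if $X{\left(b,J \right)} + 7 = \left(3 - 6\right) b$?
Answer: $115262$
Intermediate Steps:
$X{\left(b,J \right)} = -7 - 3 b$ ($X{\left(b,J \right)} = -7 + \left(3 - 6\right) b = -7 - 3 b$)
$- 16466 X{\left(0 \left(-3\right) 0,\left(-5 - 1\right) 5 \right)} = - 16466 \left(-7 - 3 \cdot 0 \left(-3\right) 0\right) = - 16466 \left(-7 - 3 \cdot 0 \cdot 0\right) = - 16466 \left(-7 - 0\right) = - 16466 \left(-7 + 0\right) = \left(-16466\right) \left(-7\right) = 115262$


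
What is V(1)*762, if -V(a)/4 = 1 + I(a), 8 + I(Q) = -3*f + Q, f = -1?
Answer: 9144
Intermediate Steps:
I(Q) = -5 + Q (I(Q) = -8 + (-3*(-1) + Q) = -8 + (3 + Q) = -5 + Q)
V(a) = 16 - 4*a (V(a) = -4*(1 + (-5 + a)) = -4*(-4 + a) = 16 - 4*a)
V(1)*762 = (16 - 4*1)*762 = (16 - 4)*762 = 12*762 = 9144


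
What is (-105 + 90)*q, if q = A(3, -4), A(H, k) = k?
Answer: 60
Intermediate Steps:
q = -4
(-105 + 90)*q = (-105 + 90)*(-4) = -15*(-4) = 60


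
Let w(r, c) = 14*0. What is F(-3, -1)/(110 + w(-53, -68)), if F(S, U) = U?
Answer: -1/110 ≈ -0.0090909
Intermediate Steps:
w(r, c) = 0
F(-3, -1)/(110 + w(-53, -68)) = -1/(110 + 0) = -1/110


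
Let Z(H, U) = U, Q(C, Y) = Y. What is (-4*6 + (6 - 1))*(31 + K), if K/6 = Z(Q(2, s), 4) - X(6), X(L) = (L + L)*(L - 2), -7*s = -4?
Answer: 4427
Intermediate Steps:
s = 4/7 (s = -⅐*(-4) = 4/7 ≈ 0.57143)
X(L) = 2*L*(-2 + L) (X(L) = (2*L)*(-2 + L) = 2*L*(-2 + L))
K = -264 (K = 6*(4 - 2*6*(-2 + 6)) = 6*(4 - 2*6*4) = 6*(4 - 1*48) = 6*(4 - 48) = 6*(-44) = -264)
(-4*6 + (6 - 1))*(31 + K) = (-4*6 + (6 - 1))*(31 - 264) = (-24 + 5)*(-233) = -19*(-233) = 4427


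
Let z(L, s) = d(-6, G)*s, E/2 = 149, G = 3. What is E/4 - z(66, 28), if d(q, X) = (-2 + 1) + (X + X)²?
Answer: -1811/2 ≈ -905.50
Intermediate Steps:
E = 298 (E = 2*149 = 298)
d(q, X) = -1 + 4*X² (d(q, X) = -1 + (2*X)² = -1 + 4*X²)
z(L, s) = 35*s (z(L, s) = (-1 + 4*3²)*s = (-1 + 4*9)*s = (-1 + 36)*s = 35*s)
E/4 - z(66, 28) = 298/4 - 35*28 = 298*(¼) - 1*980 = 149/2 - 980 = -1811/2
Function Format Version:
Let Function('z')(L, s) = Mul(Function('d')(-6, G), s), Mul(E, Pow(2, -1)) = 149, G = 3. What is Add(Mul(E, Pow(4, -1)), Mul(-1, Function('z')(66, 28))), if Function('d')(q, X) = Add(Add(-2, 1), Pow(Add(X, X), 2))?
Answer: Rational(-1811, 2) ≈ -905.50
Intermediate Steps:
E = 298 (E = Mul(2, 149) = 298)
Function('d')(q, X) = Add(-1, Mul(4, Pow(X, 2))) (Function('d')(q, X) = Add(-1, Pow(Mul(2, X), 2)) = Add(-1, Mul(4, Pow(X, 2))))
Function('z')(L, s) = Mul(35, s) (Function('z')(L, s) = Mul(Add(-1, Mul(4, Pow(3, 2))), s) = Mul(Add(-1, Mul(4, 9)), s) = Mul(Add(-1, 36), s) = Mul(35, s))
Add(Mul(E, Pow(4, -1)), Mul(-1, Function('z')(66, 28))) = Add(Mul(298, Pow(4, -1)), Mul(-1, Mul(35, 28))) = Add(Mul(298, Rational(1, 4)), Mul(-1, 980)) = Add(Rational(149, 2), -980) = Rational(-1811, 2)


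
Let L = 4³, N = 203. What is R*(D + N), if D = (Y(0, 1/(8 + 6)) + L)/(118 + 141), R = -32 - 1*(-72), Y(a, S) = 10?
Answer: 56920/7 ≈ 8131.4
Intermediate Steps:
R = 40 (R = -32 + 72 = 40)
L = 64
D = 2/7 (D = (10 + 64)/(118 + 141) = 74/259 = 74*(1/259) = 2/7 ≈ 0.28571)
R*(D + N) = 40*(2/7 + 203) = 40*(1423/7) = 56920/7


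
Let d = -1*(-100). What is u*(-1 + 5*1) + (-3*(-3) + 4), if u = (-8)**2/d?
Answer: 389/25 ≈ 15.560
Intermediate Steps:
d = 100
u = 16/25 (u = (-8)**2/100 = 64*(1/100) = 16/25 ≈ 0.64000)
u*(-1 + 5*1) + (-3*(-3) + 4) = 16*(-1 + 5*1)/25 + (-3*(-3) + 4) = 16*(-1 + 5)/25 + (9 + 4) = (16/25)*4 + 13 = 64/25 + 13 = 389/25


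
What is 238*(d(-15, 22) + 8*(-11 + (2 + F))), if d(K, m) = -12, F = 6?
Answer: -8568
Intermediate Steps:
238*(d(-15, 22) + 8*(-11 + (2 + F))) = 238*(-12 + 8*(-11 + (2 + 6))) = 238*(-12 + 8*(-11 + 8)) = 238*(-12 + 8*(-3)) = 238*(-12 - 24) = 238*(-36) = -8568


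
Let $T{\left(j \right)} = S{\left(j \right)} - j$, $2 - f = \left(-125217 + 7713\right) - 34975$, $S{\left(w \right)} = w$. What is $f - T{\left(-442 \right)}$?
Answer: $152481$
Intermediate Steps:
$f = 152481$ ($f = 2 - \left(\left(-125217 + 7713\right) - 34975\right) = 2 - \left(-117504 - 34975\right) = 2 - -152479 = 2 + 152479 = 152481$)
$T{\left(j \right)} = 0$ ($T{\left(j \right)} = j - j = 0$)
$f - T{\left(-442 \right)} = 152481 - 0 = 152481 + 0 = 152481$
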